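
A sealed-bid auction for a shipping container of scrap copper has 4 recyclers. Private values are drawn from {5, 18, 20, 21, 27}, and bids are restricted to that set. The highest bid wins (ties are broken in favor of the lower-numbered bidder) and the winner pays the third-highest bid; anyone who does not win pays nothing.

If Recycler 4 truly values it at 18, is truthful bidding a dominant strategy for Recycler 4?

No

Consider the case where Recycler 1 bids 5, Recycler 2 bids 5 and Recycler 3 bids 18.
Truthful bid 18: loses, pays 0, utility 0.
Bid 20 instead: wins, pays 5, utility 18 - 5 = 13.
Since 13 > 0, bidding 20 is strictly better here, so truthful bidding is not dominant.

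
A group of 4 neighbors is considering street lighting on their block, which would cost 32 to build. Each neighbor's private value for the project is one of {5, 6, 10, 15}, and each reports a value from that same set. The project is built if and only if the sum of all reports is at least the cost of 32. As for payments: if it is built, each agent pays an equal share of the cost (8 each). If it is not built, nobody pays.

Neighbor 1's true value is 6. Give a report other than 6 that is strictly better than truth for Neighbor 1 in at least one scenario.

5

Suppose Neighbor 2 reports 5, Neighbor 3 reports 6 and Neighbor 4 reports 15.
Report 6: project built, pays 8, utility 6 - 8 = -2.
Report 5: project not built, utility 0.
So reporting 5 beats truth here (0 > -2).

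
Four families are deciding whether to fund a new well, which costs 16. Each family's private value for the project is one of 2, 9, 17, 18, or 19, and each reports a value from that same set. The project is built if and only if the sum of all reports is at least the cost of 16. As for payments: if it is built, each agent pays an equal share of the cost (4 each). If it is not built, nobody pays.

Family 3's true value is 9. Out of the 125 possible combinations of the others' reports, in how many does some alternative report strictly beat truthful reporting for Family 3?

1

Others report (2, 2, 2): truth gives 0; report 17 gives 5 > 0. Violating.
Others report (2, 2, 9): truth gives 5; no alternative beats it.
Others report (2, 2, 17): truth gives 5; no alternative beats it.
(Checking all 125 profiles: 1 has a profitable deviation, 124 do not.)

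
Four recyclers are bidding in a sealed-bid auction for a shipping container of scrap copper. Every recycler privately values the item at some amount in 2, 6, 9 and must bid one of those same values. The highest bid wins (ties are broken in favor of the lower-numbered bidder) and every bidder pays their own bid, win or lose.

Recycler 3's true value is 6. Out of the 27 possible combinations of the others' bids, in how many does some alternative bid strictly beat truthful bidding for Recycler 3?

Others bid (2, 2, 9): truth gives -6; bid 2 gives -2 > -6. Violating.
Others bid (2, 6, 2): truth gives -6; bid 2 gives -2 > -6. Violating.
Others bid (2, 6, 6): truth gives -6; bid 2 gives -2 > -6. Violating.
Others bid (2, 6, 9): truth gives -6; bid 2 gives -2 > -6. Violating.
Others bid (2, 2, 2): truth gives 0; no alternative beats it.
Others bid (2, 2, 6): truth gives 0; no alternative beats it.
(Checking all 27 profiles: 25 have a profitable deviation, 2 do not.)

25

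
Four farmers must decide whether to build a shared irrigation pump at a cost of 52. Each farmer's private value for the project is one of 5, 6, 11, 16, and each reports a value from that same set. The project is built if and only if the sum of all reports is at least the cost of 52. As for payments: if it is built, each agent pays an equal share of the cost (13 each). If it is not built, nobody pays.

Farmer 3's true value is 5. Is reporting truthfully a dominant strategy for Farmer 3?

Yes

Check each profile of the others' reports and compare truth against every alternative report.
Others report (16, 16, 16): truth gives -8, best alternative gives -8.
Others report (5, 5, 5): truth gives 0, best alternative gives 0.
Others report (5, 5, 6): truth gives 0, best alternative gives 0.
Others report (5, 5, 11): truth gives 0, best alternative gives 0.
Others report (5, 5, 16): truth gives 0, best alternative gives 0.
Others report (5, 6, 5): truth gives 0, best alternative gives 0.
(Remaining 58 profiles checked similarly; truth is weakly best in each.)
In every case the truthful report is at least as good as any alternative, so it is a dominant strategy.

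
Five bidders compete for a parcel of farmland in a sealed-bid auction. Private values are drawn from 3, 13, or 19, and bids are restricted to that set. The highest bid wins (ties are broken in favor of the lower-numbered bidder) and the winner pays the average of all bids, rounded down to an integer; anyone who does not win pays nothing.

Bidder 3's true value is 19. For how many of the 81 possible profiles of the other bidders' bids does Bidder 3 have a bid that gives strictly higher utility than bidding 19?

4

Others bid (3, 3, 3, 3): truth gives 13; bid 13 gives 14 > 13. Violating.
Others bid (3, 3, 3, 13): truth gives 11; bid 13 gives 12 > 11. Violating.
Others bid (3, 3, 13, 3): truth gives 11; bid 13 gives 12 > 11. Violating.
Others bid (3, 3, 13, 13): truth gives 9; bid 13 gives 10 > 9. Violating.
Others bid (3, 3, 3, 19): truth gives 10; no alternative beats it.
Others bid (3, 3, 13, 19): truth gives 8; no alternative beats it.
(Checking all 81 profiles: 4 have a profitable deviation, 77 do not.)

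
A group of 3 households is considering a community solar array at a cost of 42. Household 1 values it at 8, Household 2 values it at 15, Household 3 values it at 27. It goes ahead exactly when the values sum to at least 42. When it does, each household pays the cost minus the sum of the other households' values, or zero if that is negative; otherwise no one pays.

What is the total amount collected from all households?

26

Total value 50 ≥ cost 42, so it is built.
Household 1: others sum to 42; max(0, 42 - 42) = 0.
Household 2: others sum to 35; max(0, 42 - 35) = 7.
Household 3: others sum to 23; max(0, 42 - 23) = 19.
Total collected = 0 + 7 + 19 = 26.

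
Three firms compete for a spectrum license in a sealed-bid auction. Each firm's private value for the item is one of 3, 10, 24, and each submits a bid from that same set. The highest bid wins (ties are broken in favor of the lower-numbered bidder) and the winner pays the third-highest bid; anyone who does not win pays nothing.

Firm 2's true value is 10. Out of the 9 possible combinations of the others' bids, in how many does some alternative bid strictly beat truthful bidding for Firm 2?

2

Others bid (3, 24): truth gives 0; bid 24 gives 7 > 0. Violating.
Others bid (10, 3): truth gives 0; bid 24 gives 7 > 0. Violating.
Others bid (3, 3): truth gives 7; no alternative beats it.
Others bid (3, 10): truth gives 7; no alternative beats it.
(Checking all 9 profiles: 2 have a profitable deviation, 7 do not.)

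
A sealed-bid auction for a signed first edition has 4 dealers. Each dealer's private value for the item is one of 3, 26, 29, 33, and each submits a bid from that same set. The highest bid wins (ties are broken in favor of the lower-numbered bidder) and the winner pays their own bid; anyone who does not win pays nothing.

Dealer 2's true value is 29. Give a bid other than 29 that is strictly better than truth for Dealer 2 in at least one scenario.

Suppose Dealer 1 bids 3, Dealer 3 bids 3 and Dealer 4 bids 3.
Bid 29: wins, pays 29, utility 29 - 29 = 0.
Bid 26: wins, pays 26, utility 29 - 26 = 3.
So bidding 26 beats truth here (3 > 0).

26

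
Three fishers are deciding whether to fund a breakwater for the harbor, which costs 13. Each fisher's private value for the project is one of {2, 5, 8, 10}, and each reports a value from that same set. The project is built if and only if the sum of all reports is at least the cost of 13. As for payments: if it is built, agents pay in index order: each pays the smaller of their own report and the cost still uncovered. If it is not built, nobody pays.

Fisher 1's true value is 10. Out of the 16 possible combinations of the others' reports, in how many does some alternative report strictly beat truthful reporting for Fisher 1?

15

Others report (2, 5): truth gives 0; report 8 gives 2 > 0. Violating.
Others report (2, 8): truth gives 0; report 5 gives 5 > 0. Violating.
Others report (2, 10): truth gives 0; report 2 gives 8 > 0. Violating.
Others report (5, 2): truth gives 0; report 8 gives 2 > 0. Violating.
Others report (2, 2): truth gives 0; no alternative beats it.
(Checking all 16 profiles: 15 have a profitable deviation, 1 does not.)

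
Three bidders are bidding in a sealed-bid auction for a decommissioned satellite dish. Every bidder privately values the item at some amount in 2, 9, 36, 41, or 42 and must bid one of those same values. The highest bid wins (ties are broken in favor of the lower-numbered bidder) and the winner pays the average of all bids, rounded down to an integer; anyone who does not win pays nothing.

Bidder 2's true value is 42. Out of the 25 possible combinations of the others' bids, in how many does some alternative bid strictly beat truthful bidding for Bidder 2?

Others bid (2, 2): truth gives 27; bid 9 gives 38 > 27. Violating.
Others bid (2, 9): truth gives 25; bid 9 gives 36 > 25. Violating.
Others bid (2, 36): truth gives 16; bid 36 gives 18 > 16. Violating.
Others bid (9, 2): truth gives 25; bid 36 gives 27 > 25. Violating.
Others bid (2, 41): truth gives 14; no alternative beats it.
Others bid (2, 42): truth gives 14; no alternative beats it.
(Checking all 25 profiles: 8 have a profitable deviation, 17 do not.)

8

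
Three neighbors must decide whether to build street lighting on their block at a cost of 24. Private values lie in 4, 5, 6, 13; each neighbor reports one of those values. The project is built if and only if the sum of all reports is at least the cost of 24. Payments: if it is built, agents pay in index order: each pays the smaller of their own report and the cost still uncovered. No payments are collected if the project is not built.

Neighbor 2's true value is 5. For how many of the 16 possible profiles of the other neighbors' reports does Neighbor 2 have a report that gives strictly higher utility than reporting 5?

Others report (13, 13): truth gives 0; report 4 gives 1 > 0. Violating.
Others report (4, 4): truth gives 0; no alternative beats it.
Others report (4, 5): truth gives 0; no alternative beats it.
(Checking all 16 profiles: 1 has a profitable deviation, 15 do not.)

1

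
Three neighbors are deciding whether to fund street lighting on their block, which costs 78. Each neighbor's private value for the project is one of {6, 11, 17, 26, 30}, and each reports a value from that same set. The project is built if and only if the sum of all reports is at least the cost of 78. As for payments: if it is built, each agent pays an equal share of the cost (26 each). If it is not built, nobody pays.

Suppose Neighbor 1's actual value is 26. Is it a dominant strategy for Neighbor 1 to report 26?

Check each profile of the others' reports and compare truth against every alternative report.
Others report (6, 6): truth gives 0, best alternative gives 0.
Others report (6, 11): truth gives 0, best alternative gives 0.
Others report (6, 17): truth gives 0, best alternative gives 0.
Others report (6, 26): truth gives 0, best alternative gives 0.
Others report (6, 30): truth gives 0, best alternative gives 0.
Others report (11, 6): truth gives 0, best alternative gives 0.
(Remaining 19 profiles checked similarly; truth is weakly best in each.)
In every case the truthful report is at least as good as any alternative, so it is a dominant strategy.

Yes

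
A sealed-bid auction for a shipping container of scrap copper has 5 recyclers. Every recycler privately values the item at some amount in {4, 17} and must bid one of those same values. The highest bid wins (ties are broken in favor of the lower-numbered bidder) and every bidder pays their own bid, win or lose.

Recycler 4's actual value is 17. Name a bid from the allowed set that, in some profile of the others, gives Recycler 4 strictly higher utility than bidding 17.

Suppose Recycler 1 bids 4, Recycler 2 bids 4, Recycler 3 bids 17 and Recycler 5 bids 4.
Bid 17: loses but pays 17, utility -17.
Bid 4: loses but pays 4, utility -4.
So bidding 4 beats truth here (-4 > -17).

4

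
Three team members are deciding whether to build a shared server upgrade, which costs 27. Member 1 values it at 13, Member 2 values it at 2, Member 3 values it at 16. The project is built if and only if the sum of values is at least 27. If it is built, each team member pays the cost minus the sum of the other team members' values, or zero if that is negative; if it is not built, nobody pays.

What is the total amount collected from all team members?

Total value 31 ≥ cost 27, so it is built.
Member 1: others sum to 18; max(0, 27 - 18) = 9.
Member 2: others sum to 29; max(0, 27 - 29) = 0.
Member 3: others sum to 15; max(0, 27 - 15) = 12.
Total collected = 9 + 0 + 12 = 21.

21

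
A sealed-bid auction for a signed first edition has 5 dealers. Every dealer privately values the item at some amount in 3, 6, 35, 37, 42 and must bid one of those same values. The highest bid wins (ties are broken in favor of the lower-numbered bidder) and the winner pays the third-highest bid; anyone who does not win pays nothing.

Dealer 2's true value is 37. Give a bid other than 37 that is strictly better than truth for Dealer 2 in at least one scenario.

42

Suppose Dealer 1 bids 3, Dealer 3 bids 3, Dealer 4 bids 3 and Dealer 5 bids 42.
Bid 37: loses, pays 0, utility 0.
Bid 42: wins, pays 3, utility 37 - 3 = 34.
So bidding 42 beats truth here (34 > 0).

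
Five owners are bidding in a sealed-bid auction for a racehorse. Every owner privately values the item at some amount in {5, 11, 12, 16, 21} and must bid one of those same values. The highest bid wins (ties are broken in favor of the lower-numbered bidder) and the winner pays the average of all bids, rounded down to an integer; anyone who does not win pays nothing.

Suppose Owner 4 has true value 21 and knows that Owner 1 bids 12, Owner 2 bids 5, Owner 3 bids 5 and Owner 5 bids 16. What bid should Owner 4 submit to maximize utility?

Bid 5: loses, pays 0, utility 0.
Bid 11: loses, pays 0, utility 0.
Bid 12: loses, pays 0, utility 0.
Bid 16: wins, pays 10, utility 21 - 10 = 11.
Bid 21: wins, pays 11, utility 21 - 11 = 10.
The best choice is 16 with utility 11.

16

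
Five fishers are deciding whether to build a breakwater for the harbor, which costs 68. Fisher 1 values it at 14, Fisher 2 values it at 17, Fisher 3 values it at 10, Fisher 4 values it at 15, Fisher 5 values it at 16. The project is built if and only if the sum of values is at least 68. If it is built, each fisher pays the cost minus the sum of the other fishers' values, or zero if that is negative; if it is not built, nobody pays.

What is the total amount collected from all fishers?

Total value 72 ≥ cost 68, so it is built.
Fisher 1: others sum to 58; max(0, 68 - 58) = 10.
Fisher 2: others sum to 55; max(0, 68 - 55) = 13.
Fisher 3: others sum to 62; max(0, 68 - 62) = 6.
Fisher 4: others sum to 57; max(0, 68 - 57) = 11.
Fisher 5: others sum to 56; max(0, 68 - 56) = 12.
Total collected = 10 + 13 + 6 + 11 + 12 = 52.

52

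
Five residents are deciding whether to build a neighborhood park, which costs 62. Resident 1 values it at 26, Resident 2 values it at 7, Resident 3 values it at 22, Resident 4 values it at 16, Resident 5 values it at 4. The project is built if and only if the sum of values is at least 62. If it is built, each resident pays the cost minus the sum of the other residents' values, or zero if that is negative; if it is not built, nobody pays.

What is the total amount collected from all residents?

Total value 75 ≥ cost 62, so it is built.
Resident 1: others sum to 49; max(0, 62 - 49) = 13.
Resident 2: others sum to 68; max(0, 62 - 68) = 0.
Resident 3: others sum to 53; max(0, 62 - 53) = 9.
Resident 4: others sum to 59; max(0, 62 - 59) = 3.
Resident 5: others sum to 71; max(0, 62 - 71) = 0.
Total collected = 13 + 0 + 9 + 3 + 0 = 25.

25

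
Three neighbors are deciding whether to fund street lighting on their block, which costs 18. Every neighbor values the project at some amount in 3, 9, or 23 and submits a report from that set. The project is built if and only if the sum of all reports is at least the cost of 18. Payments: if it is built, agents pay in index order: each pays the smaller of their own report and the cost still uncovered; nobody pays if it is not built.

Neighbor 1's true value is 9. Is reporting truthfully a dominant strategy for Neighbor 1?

No

Consider the case where Neighbor 2 reports 3 and Neighbor 3 reports 23.
Truthful report 9: project built, pays 9, utility 9 - 9 = 0.
Report 3 instead: project built, pays 3, utility 9 - 3 = 6.
Since 6 > 0, reporting 3 is strictly better here, so truthful reporting is not dominant.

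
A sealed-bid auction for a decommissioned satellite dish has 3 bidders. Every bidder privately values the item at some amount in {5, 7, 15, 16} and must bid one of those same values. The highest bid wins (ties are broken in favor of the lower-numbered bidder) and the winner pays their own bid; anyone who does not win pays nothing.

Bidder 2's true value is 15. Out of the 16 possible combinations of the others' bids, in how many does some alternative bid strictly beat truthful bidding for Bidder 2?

2

Others bid (5, 5): truth gives 0; bid 7 gives 8 > 0. Violating.
Others bid (5, 7): truth gives 0; bid 7 gives 8 > 0. Violating.
Others bid (5, 15): truth gives 0; no alternative beats it.
Others bid (5, 16): truth gives 0; no alternative beats it.
(Checking all 16 profiles: 2 have a profitable deviation, 14 do not.)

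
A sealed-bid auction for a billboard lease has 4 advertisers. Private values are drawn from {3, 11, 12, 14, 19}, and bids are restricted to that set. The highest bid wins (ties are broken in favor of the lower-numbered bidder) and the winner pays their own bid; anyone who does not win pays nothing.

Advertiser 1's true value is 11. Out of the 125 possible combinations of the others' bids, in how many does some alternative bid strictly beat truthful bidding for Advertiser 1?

Others bid (3, 3, 3): truth gives 0; bid 3 gives 8 > 0. Violating.
Others bid (3, 3, 11): truth gives 0; no alternative beats it.
Others bid (3, 3, 12): truth gives 0; no alternative beats it.
(Checking all 125 profiles: 1 has a profitable deviation, 124 do not.)

1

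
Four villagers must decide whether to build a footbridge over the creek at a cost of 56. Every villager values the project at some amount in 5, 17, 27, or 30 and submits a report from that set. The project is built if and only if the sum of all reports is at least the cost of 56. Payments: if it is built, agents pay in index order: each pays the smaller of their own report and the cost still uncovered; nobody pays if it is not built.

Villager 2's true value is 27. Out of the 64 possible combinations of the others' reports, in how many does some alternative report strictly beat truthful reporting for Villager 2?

57

Others report (5, 5, 30): truth gives 0; report 17 gives 10 > 0. Violating.
Others report (5, 17, 17): truth gives 0; report 17 gives 10 > 0. Violating.
Others report (5, 17, 27): truth gives 0; report 17 gives 10 > 0. Violating.
Others report (5, 17, 30): truth gives 0; report 5 gives 22 > 0. Violating.
Others report (5, 5, 5): truth gives 0; no alternative beats it.
Others report (5, 5, 17): truth gives 0; no alternative beats it.
(Checking all 64 profiles: 57 have a profitable deviation, 7 do not.)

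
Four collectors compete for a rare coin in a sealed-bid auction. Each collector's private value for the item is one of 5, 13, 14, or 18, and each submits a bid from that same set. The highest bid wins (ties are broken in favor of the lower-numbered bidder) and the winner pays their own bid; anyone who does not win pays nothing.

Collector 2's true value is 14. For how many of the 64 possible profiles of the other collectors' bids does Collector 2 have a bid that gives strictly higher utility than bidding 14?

Others bid (5, 5, 5): truth gives 0; bid 13 gives 1 > 0. Violating.
Others bid (5, 5, 13): truth gives 0; bid 13 gives 1 > 0. Violating.
Others bid (5, 13, 5): truth gives 0; bid 13 gives 1 > 0. Violating.
Others bid (5, 13, 13): truth gives 0; bid 13 gives 1 > 0. Violating.
Others bid (5, 5, 14): truth gives 0; no alternative beats it.
Others bid (5, 5, 18): truth gives 0; no alternative beats it.
(Checking all 64 profiles: 4 have a profitable deviation, 60 do not.)

4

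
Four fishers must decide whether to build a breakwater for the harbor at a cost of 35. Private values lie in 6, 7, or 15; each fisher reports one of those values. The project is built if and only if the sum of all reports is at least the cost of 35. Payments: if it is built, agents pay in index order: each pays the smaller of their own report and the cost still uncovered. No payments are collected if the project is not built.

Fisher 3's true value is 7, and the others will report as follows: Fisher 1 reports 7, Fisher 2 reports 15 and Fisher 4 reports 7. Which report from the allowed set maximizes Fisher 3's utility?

6

Report 6: project built, pays 6, utility 7 - 6 = 1.
Report 7: project built, pays 7, utility 7 - 7 = 0.
Report 15: project built, pays 13, utility 7 - 13 = -6.
The best choice is 6 with utility 1.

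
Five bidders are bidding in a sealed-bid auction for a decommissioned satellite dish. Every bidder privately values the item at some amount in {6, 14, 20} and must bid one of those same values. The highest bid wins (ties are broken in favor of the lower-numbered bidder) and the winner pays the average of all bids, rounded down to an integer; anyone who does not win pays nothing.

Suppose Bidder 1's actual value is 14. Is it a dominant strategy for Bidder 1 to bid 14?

Consider the case where Bidder 2 bids 6, Bidder 3 bids 6, Bidder 4 bids 6 and Bidder 5 bids 6.
Truthful bid 14: wins, pays 7, utility 14 - 7 = 7.
Bid 6 instead: wins, pays 6, utility 14 - 6 = 8.
Since 8 > 7, bidding 6 is strictly better here, so truthful bidding is not dominant.

No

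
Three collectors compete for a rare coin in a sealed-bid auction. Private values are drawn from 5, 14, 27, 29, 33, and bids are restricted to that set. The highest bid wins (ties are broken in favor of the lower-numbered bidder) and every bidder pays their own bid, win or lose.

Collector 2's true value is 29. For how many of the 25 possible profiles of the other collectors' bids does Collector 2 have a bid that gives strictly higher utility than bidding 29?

Others bid (5, 5): truth gives 0; bid 14 gives 15 > 0. Violating.
Others bid (5, 14): truth gives 0; bid 14 gives 15 > 0. Violating.
Others bid (5, 27): truth gives 0; bid 27 gives 2 > 0. Violating.
Others bid (5, 33): truth gives -29; bid 33 gives -4 > -29. Violating.
Others bid (5, 29): truth gives 0; no alternative beats it.
Others bid (14, 29): truth gives 0; no alternative beats it.
(Checking all 25 profiles: 19 have a profitable deviation, 6 do not.)

19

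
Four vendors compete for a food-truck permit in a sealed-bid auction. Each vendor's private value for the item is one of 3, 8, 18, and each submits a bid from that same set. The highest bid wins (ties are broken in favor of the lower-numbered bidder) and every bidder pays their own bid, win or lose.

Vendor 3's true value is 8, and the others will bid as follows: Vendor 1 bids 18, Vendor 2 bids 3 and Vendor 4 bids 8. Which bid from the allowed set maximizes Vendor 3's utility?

Bid 3: loses but pays 3, utility -3.
Bid 8: loses but pays 8, utility -8.
Bid 18: loses but pays 18, utility -18.
The best choice is 3 with utility -3.

3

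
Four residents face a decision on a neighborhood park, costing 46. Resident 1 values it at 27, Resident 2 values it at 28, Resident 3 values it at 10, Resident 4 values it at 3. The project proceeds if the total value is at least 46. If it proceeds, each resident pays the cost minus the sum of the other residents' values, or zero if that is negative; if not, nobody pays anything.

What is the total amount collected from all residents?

11

Total value 68 ≥ cost 46, so it is built.
Resident 1: others sum to 41; max(0, 46 - 41) = 5.
Resident 2: others sum to 40; max(0, 46 - 40) = 6.
Resident 3: others sum to 58; max(0, 46 - 58) = 0.
Resident 4: others sum to 65; max(0, 46 - 65) = 0.
Total collected = 5 + 6 + 0 + 0 = 11.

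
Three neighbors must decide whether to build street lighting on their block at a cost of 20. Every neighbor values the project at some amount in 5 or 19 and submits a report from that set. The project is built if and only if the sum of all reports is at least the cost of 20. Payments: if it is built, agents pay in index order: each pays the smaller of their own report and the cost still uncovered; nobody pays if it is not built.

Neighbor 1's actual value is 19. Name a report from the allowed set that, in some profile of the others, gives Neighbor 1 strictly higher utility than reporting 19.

5

Suppose Neighbor 2 reports 5 and Neighbor 3 reports 19.
Report 19: project built, pays 19, utility 19 - 19 = 0.
Report 5: project built, pays 5, utility 19 - 5 = 14.
So reporting 5 beats truth here (14 > 0).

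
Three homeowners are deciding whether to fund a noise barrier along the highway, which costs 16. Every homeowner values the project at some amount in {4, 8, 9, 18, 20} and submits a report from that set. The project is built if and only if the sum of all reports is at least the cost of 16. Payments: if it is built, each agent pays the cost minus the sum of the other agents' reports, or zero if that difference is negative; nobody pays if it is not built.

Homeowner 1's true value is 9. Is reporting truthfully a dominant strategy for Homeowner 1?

Yes

Check each profile of the others' reports and compare truth against every alternative report.
Others report (4, 18): truth gives 9, best alternative gives 9.
Others report (4, 20): truth gives 9, best alternative gives 9.
Others report (8, 8): truth gives 9, best alternative gives 9.
Others report (8, 9): truth gives 9, best alternative gives 9.
Others report (8, 18): truth gives 9, best alternative gives 9.
Others report (8, 20): truth gives 9, best alternative gives 9.
(Remaining 19 profiles checked similarly; truth is weakly best in each.)
In every case the truthful report is at least as good as any alternative, so it is a dominant strategy.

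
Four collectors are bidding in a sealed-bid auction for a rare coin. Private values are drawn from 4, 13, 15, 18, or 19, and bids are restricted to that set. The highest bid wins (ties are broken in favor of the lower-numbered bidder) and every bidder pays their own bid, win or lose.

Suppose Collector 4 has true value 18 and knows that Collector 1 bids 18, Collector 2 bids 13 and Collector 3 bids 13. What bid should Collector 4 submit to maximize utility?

Bid 4: loses but pays 4, utility -4.
Bid 13: loses but pays 13, utility -13.
Bid 15: loses but pays 15, utility -15.
Bid 18: loses but pays 18, utility -18.
Bid 19: wins, pays 19, utility 18 - 19 = -1.
The best choice is 19 with utility -1.

19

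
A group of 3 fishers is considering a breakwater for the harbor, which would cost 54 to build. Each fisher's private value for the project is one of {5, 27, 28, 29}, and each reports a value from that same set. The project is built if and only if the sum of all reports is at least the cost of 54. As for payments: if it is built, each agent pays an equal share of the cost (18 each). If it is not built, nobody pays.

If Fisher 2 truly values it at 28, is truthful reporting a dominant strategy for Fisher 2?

Yes

Check each profile of the others' reports and compare truth against every alternative report.
Others report (5, 27): truth gives 10, best alternative gives 10.
Others report (5, 28): truth gives 10, best alternative gives 10.
Others report (5, 29): truth gives 10, best alternative gives 10.
Others report (27, 5): truth gives 10, best alternative gives 10.
Others report (27, 27): truth gives 10, best alternative gives 10.
Others report (27, 28): truth gives 10, best alternative gives 10.
(Remaining 10 profiles checked similarly; truth is weakly best in each.)
In every case the truthful report is at least as good as any alternative, so it is a dominant strategy.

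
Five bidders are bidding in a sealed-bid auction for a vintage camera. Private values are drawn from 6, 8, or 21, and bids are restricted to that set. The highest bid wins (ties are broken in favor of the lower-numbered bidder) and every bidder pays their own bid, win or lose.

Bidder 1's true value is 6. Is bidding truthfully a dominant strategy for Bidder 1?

Consider the case where Bidder 2 bids 6, Bidder 3 bids 6, Bidder 4 bids 6 and Bidder 5 bids 8.
Truthful bid 6: loses but pays 6, utility -6.
Bid 8 instead: wins, pays 8, utility 6 - 8 = -2.
Since -2 > -6, bidding 8 is strictly better here, so truthful bidding is not dominant.

No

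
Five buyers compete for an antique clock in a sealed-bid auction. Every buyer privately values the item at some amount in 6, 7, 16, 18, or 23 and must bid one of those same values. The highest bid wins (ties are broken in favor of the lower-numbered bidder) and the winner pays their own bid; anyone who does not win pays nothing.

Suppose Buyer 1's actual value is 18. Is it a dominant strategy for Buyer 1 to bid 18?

Consider the case where Buyer 2 bids 6, Buyer 3 bids 6, Buyer 4 bids 6 and Buyer 5 bids 6.
Truthful bid 18: wins, pays 18, utility 18 - 18 = 0.
Bid 6 instead: wins, pays 6, utility 18 - 6 = 12.
Since 12 > 0, bidding 6 is strictly better here, so truthful bidding is not dominant.

No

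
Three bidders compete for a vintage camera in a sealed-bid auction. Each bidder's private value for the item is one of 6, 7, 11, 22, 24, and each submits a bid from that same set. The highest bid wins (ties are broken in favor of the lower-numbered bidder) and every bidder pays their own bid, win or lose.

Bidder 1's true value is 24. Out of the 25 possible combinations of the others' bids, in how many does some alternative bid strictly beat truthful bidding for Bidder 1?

16

Others bid (6, 6): truth gives 0; bid 6 gives 18 > 0. Violating.
Others bid (6, 7): truth gives 0; bid 7 gives 17 > 0. Violating.
Others bid (6, 11): truth gives 0; bid 11 gives 13 > 0. Violating.
Others bid (6, 22): truth gives 0; bid 22 gives 2 > 0. Violating.
Others bid (6, 24): truth gives 0; no alternative beats it.
Others bid (7, 24): truth gives 0; no alternative beats it.
(Checking all 25 profiles: 16 have a profitable deviation, 9 do not.)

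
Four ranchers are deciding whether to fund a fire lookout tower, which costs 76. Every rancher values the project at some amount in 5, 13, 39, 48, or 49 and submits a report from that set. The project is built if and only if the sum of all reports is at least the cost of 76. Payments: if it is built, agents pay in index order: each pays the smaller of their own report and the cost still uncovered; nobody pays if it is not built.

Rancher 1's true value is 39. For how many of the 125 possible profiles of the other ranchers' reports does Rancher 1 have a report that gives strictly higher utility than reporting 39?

Others report (5, 13, 48): truth gives 0; report 13 gives 26 > 0. Violating.
Others report (5, 13, 49): truth gives 0; report 13 gives 26 > 0. Violating.
Others report (5, 39, 39): truth gives 0; report 5 gives 34 > 0. Violating.
Others report (5, 39, 48): truth gives 0; report 5 gives 34 > 0. Violating.
Others report (5, 5, 5): truth gives 0; no alternative beats it.
Others report (5, 5, 13): truth gives 0; no alternative beats it.
(Checking all 125 profiles: 102 have a profitable deviation, 23 do not.)

102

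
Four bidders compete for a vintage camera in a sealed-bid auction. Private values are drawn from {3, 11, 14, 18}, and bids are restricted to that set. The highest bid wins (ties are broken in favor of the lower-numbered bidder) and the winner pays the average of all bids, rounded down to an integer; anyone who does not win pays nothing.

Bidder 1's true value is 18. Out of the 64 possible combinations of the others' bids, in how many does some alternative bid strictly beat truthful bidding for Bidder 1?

27

Others bid (3, 3, 3): truth gives 12; bid 3 gives 15 > 12. Violating.
Others bid (3, 3, 11): truth gives 10; bid 11 gives 11 > 10. Violating.
Others bid (3, 3, 14): truth gives 9; bid 14 gives 10 > 9. Violating.
Others bid (3, 11, 3): truth gives 10; bid 11 gives 11 > 10. Violating.
Others bid (3, 3, 18): truth gives 8; no alternative beats it.
Others bid (3, 11, 18): truth gives 6; no alternative beats it.
(Checking all 64 profiles: 27 have a profitable deviation, 37 do not.)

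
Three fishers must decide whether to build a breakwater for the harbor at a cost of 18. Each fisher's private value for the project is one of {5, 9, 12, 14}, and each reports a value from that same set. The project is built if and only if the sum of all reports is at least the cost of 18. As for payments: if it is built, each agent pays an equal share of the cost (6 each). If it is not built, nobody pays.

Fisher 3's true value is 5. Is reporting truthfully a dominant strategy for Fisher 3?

Check each profile of the others' reports and compare truth against every alternative report.
Others report (5, 5): truth gives 0, best alternative gives -1.
Others report (5, 9): truth gives -1, best alternative gives -1.
Others report (5, 12): truth gives -1, best alternative gives -1.
Others report (5, 14): truth gives -1, best alternative gives -1.
Others report (9, 5): truth gives -1, best alternative gives -1.
Others report (9, 9): truth gives -1, best alternative gives -1.
(Remaining 10 profiles checked similarly; truth is weakly best in each.)
In every case the truthful report is at least as good as any alternative, so it is a dominant strategy.

Yes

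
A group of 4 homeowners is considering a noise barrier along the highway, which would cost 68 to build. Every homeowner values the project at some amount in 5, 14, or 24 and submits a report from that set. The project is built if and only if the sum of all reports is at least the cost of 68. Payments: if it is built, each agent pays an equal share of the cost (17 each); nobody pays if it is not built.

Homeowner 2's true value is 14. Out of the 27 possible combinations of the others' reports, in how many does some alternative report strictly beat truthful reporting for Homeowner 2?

3

Others report (14, 24, 24): truth gives -3; report 5 gives 0 > -3. Violating.
Others report (24, 14, 24): truth gives -3; report 5 gives 0 > -3. Violating.
Others report (24, 24, 14): truth gives -3; report 5 gives 0 > -3. Violating.
Others report (5, 5, 5): truth gives 0; no alternative beats it.
Others report (5, 5, 14): truth gives 0; no alternative beats it.
(Checking all 27 profiles: 3 have a profitable deviation, 24 do not.)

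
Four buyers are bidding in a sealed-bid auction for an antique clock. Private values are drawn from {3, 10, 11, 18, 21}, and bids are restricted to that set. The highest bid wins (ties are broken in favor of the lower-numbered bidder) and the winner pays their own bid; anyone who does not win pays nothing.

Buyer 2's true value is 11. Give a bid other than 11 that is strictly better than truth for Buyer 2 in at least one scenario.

Suppose Buyer 1 bids 3, Buyer 3 bids 3 and Buyer 4 bids 3.
Bid 11: wins, pays 11, utility 11 - 11 = 0.
Bid 10: wins, pays 10, utility 11 - 10 = 1.
So bidding 10 beats truth here (1 > 0).

10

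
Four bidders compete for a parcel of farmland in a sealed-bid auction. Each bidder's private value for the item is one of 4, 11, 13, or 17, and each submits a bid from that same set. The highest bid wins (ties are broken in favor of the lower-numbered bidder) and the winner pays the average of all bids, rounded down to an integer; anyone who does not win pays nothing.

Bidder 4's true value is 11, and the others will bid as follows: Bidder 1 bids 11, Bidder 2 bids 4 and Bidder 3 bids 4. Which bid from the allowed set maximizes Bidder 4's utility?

13

Bid 4: loses, pays 0, utility 0.
Bid 11: loses, pays 0, utility 0.
Bid 13: wins, pays 8, utility 11 - 8 = 3.
Bid 17: wins, pays 9, utility 11 - 9 = 2.
The best choice is 13 with utility 3.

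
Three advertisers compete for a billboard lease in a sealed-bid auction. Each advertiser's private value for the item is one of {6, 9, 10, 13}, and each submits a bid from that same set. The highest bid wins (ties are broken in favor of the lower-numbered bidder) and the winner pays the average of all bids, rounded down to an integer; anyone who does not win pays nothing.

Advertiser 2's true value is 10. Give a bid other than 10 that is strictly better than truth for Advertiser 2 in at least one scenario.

Suppose Advertiser 1 bids 10 and Advertiser 3 bids 6.
Bid 10: loses, pays 0, utility 0.
Bid 13: wins, pays 9, utility 10 - 9 = 1.
So bidding 13 beats truth here (1 > 0).

13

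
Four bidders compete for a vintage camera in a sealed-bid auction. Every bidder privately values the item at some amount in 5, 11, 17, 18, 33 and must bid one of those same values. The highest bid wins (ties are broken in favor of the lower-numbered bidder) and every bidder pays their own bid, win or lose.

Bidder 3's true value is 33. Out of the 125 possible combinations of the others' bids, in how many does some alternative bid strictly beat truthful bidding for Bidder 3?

81

Others bid (5, 5, 5): truth gives 0; bid 11 gives 22 > 0. Violating.
Others bid (5, 5, 11): truth gives 0; bid 11 gives 22 > 0. Violating.
Others bid (5, 5, 17): truth gives 0; bid 17 gives 16 > 0. Violating.
Others bid (5, 5, 18): truth gives 0; bid 18 gives 15 > 0. Violating.
Others bid (5, 5, 33): truth gives 0; no alternative beats it.
Others bid (5, 11, 33): truth gives 0; no alternative beats it.
(Checking all 125 profiles: 81 have a profitable deviation, 44 do not.)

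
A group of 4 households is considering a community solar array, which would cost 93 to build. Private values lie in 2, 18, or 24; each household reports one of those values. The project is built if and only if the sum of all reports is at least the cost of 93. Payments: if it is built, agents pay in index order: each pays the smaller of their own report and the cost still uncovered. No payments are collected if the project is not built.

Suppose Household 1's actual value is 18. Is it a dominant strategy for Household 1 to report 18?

Yes

Check each profile of the others' reports and compare truth against every alternative report.
Others report (2, 2, 2): truth gives 0, best alternative gives 0.
Others report (2, 2, 18): truth gives 0, best alternative gives 0.
Others report (2, 2, 24): truth gives 0, best alternative gives 0.
Others report (2, 18, 2): truth gives 0, best alternative gives 0.
Others report (2, 18, 18): truth gives 0, best alternative gives 0.
Others report (2, 18, 24): truth gives 0, best alternative gives 0.
(Remaining 21 profiles checked similarly; truth is weakly best in each.)
In every case the truthful report is at least as good as any alternative, so it is a dominant strategy.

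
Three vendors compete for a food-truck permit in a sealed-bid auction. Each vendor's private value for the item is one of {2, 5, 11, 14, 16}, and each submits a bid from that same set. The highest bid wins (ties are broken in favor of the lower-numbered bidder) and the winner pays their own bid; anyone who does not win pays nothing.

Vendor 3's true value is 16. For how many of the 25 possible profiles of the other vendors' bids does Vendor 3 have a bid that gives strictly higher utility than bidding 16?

9

Others bid (2, 2): truth gives 0; bid 5 gives 11 > 0. Violating.
Others bid (2, 5): truth gives 0; bid 11 gives 5 > 0. Violating.
Others bid (2, 11): truth gives 0; bid 14 gives 2 > 0. Violating.
Others bid (5, 2): truth gives 0; bid 11 gives 5 > 0. Violating.
Others bid (2, 14): truth gives 0; no alternative beats it.
Others bid (2, 16): truth gives 0; no alternative beats it.
(Checking all 25 profiles: 9 have a profitable deviation, 16 do not.)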